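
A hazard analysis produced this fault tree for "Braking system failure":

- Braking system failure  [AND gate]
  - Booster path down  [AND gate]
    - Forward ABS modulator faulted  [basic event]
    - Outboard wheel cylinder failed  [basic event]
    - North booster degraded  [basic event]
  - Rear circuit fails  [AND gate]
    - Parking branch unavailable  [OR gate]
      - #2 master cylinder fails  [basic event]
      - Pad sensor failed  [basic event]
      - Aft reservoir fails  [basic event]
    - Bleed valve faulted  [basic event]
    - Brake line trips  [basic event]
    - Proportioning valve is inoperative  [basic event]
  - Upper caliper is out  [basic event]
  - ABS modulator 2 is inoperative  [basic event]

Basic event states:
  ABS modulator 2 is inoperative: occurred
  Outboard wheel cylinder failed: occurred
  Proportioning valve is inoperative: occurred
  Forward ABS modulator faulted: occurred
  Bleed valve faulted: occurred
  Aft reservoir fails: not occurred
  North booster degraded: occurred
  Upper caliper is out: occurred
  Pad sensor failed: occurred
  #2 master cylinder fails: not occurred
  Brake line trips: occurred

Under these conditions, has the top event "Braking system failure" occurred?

Booster path down [AND]: Forward ABS modulator faulted=occurs, Outboard wheel cylinder failed=occurs, North booster degraded=occurs → all inputs occur → occurs.
Parking branch unavailable [OR]: #2 master cylinder fails=not, Pad sensor failed=occurs, Aft reservoir fails=not → at least one input occurs → occurs.
Rear circuit fails [AND]: Parking branch unavailable=occurs, Bleed valve faulted=occurs, Brake line trips=occurs, Proportioning valve is inoperative=occurs → all inputs occur → occurs.
Braking system failure [AND]: Booster path down=occurs, Rear circuit fails=occurs, Upper caliper is out=occurs, ABS modulator 2 is inoperative=occurs → all inputs occur → occurs.

Yes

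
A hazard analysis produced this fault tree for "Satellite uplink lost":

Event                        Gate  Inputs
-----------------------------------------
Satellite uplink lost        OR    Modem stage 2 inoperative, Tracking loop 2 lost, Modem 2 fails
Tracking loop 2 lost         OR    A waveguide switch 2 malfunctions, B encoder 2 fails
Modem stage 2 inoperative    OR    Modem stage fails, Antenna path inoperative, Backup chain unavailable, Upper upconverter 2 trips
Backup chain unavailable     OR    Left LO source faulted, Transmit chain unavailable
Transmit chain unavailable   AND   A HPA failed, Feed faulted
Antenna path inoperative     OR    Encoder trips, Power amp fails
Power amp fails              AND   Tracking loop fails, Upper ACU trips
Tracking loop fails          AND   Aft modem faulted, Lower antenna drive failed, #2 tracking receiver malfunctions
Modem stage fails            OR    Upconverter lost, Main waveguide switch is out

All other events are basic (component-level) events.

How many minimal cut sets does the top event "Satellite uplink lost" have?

10

Modem stage fails [OR]: union of children's cut sets → 2 cut set(s).
Tracking loop fails [AND]: one cut set from each child combined → 1 × 1 × 1 = 1 cut set(s).
Power amp fails [AND]: one cut set from each child combined → 1 × 1 = 1 cut set(s).
Antenna path inoperative [OR]: union of children's cut sets → 2 cut set(s).
Transmit chain unavailable [AND]: one cut set from each child combined → 1 × 1 = 1 cut set(s).
Backup chain unavailable [OR]: union of children's cut sets → 2 cut set(s).
Modem stage 2 inoperative [OR]: union of children's cut sets → 7 cut set(s).
Tracking loop 2 lost [OR]: union of children's cut sets → 2 cut set(s).
Satellite uplink lost [OR]: union of children's cut sets → 10 cut set(s).
Minimal cut sets: {Upconverter lost}; {Main waveguide switch is out}; {Encoder trips}; {#2 tracking receiver malfunctions, Aft modem faulted, Lower antenna drive failed, Upper ACU trips}; {Left LO source faulted}; {A HPA failed, Feed faulted}; {Upper upconverter 2 trips}; {A waveguide switch 2 malfunctions}; {B encoder 2 fails}; {Modem 2 fails}.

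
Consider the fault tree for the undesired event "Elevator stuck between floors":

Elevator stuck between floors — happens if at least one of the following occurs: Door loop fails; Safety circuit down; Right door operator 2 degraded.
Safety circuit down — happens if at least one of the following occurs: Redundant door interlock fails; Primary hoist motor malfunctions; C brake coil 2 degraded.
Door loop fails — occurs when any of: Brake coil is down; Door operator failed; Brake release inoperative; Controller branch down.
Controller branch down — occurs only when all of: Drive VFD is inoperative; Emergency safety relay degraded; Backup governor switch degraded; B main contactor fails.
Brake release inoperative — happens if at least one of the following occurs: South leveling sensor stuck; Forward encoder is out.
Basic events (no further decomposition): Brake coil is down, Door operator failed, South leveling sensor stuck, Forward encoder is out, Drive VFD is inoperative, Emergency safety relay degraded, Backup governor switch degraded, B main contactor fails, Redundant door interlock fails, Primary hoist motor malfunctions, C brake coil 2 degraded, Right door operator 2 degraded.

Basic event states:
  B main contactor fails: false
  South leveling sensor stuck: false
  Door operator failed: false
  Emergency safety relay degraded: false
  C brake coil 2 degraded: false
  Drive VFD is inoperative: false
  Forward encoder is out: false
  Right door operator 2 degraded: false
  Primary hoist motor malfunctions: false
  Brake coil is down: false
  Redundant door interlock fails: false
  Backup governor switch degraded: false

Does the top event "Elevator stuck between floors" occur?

Brake release inoperative [OR]: South leveling sensor stuck=not, Forward encoder is out=not → no input occurs → does not occur.
Controller branch down [AND]: Drive VFD is inoperative=not, Emergency safety relay degraded=not, Backup governor switch degraded=not, B main contactor fails=not → not all inputs occur → does not occur.
Door loop fails [OR]: Brake coil is down=not, Door operator failed=not, Brake release inoperative=not, Controller branch down=not → no input occurs → does not occur.
Safety circuit down [OR]: Redundant door interlock fails=not, Primary hoist motor malfunctions=not, C brake coil 2 degraded=not → no input occurs → does not occur.
Elevator stuck between floors [OR]: Door loop fails=not, Safety circuit down=not, Right door operator 2 degraded=not → no input occurs → does not occur.

No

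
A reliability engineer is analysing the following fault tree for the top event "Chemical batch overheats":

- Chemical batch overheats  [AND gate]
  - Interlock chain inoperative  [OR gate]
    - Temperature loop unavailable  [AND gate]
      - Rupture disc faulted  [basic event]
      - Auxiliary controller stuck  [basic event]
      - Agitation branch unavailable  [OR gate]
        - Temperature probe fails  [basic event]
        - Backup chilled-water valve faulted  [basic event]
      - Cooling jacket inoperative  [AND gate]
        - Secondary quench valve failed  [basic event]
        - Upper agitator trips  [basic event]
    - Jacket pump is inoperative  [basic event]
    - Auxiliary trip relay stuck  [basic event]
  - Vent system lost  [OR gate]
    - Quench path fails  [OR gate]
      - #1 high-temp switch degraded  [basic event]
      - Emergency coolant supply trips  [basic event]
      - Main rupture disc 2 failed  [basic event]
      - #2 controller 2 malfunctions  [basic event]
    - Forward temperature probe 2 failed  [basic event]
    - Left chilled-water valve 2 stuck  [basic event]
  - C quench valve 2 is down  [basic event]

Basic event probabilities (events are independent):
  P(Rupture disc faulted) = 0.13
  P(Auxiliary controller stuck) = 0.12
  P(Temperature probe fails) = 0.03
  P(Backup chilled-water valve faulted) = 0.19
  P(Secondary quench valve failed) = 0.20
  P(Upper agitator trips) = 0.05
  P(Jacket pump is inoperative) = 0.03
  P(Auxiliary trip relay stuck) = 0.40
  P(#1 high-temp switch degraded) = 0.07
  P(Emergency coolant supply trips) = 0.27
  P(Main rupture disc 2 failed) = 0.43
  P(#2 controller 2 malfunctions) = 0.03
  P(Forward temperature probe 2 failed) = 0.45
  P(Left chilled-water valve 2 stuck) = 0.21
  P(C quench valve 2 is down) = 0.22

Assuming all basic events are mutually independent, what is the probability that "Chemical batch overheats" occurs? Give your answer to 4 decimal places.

0.0770

P(Agitation branch unavailable) [OR] = 1 − (1−0.03) × (1−0.19) = 0.214300
P(Cooling jacket inoperative) [AND] = 0.20 × 0.05 = 0.010000
P(Temperature loop unavailable) [AND] = 0.13 × 0.12 × 0.214300 × 0.010000 = 0.000033
P(Interlock chain inoperative) [OR] = 1 − (1−0.000033) × (1−0.03) × (1−0.40) = 0.418019
P(Quench path fails) [OR] = 1 − (1−0.07) × (1−0.27) × (1−0.43) × (1−0.03) = 0.624636
P(Vent system lost) [OR] = 1 − (1−0.624636) × (1−0.45) × (1−0.21) = 0.836904
P(Chemical batch overheats) [AND] = 0.418019 × 0.836904 × 0.22 = 0.076965
Rounded to 4 decimal places: P(Chemical batch overheats) ≈ 0.0770.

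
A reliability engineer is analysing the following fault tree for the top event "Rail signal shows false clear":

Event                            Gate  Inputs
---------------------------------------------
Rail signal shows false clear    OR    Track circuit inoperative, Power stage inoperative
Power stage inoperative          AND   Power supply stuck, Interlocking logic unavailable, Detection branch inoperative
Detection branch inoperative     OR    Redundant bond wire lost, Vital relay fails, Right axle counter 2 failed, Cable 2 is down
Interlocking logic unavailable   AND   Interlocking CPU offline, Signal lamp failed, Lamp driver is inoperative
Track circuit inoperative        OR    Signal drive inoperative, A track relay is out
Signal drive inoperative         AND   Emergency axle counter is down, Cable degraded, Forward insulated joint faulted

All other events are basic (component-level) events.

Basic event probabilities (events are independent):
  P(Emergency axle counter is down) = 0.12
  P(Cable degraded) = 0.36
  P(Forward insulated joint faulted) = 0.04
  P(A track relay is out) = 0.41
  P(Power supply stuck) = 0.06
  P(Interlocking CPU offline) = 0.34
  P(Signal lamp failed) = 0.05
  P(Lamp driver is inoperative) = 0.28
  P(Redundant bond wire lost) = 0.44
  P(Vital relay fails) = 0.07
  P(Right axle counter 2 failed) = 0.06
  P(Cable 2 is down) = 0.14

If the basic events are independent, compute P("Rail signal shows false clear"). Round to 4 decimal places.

P(Signal drive inoperative) [AND] = 0.12 × 0.36 × 0.04 = 0.001728
P(Track circuit inoperative) [OR] = 1 − (1−0.001728) × (1−0.41) = 0.411020
P(Interlocking logic unavailable) [AND] = 0.34 × 0.05 × 0.28 = 0.004760
P(Detection branch inoperative) [OR] = 1 − (1−0.44) × (1−0.07) × (1−0.06) × (1−0.14) = 0.578985
P(Power stage inoperative) [AND] = 0.06 × 0.004760 × 0.578985 = 0.000165
P(Rail signal shows false clear) [OR] = 1 − (1−0.411020) × (1−0.000165) = 0.411117
Rounded to 4 decimal places: P(Rail signal shows false clear) ≈ 0.4111.

0.4111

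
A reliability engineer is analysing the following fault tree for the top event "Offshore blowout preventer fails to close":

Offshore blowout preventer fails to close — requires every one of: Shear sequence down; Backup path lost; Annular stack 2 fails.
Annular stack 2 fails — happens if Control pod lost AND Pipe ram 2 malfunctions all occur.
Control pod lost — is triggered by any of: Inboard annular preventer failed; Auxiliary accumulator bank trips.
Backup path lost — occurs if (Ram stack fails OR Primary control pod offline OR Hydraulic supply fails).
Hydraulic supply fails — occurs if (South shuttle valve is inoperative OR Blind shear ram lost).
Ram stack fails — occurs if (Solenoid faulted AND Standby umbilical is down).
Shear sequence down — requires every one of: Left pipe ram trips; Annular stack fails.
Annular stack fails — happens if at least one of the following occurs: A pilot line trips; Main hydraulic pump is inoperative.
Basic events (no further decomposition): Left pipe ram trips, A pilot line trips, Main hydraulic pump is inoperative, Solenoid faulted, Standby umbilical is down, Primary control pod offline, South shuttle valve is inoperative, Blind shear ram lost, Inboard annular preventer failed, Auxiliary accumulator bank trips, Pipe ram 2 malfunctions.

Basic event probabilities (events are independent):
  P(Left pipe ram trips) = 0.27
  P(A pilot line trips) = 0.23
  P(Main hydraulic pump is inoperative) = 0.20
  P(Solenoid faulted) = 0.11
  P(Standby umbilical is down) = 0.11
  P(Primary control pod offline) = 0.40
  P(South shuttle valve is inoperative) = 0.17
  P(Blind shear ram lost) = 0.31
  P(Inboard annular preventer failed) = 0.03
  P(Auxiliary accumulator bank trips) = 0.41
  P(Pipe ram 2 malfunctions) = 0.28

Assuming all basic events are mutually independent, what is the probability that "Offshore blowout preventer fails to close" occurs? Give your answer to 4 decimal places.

P(Annular stack fails) [OR] = 1 − (1−0.23) × (1−0.20) = 0.384000
P(Shear sequence down) [AND] = 0.27 × 0.384000 = 0.103680
P(Ram stack fails) [AND] = 0.11 × 0.11 = 0.012100
P(Hydraulic supply fails) [OR] = 1 − (1−0.17) × (1−0.31) = 0.427300
P(Backup path lost) [OR] = 1 − (1−0.012100) × (1−0.40) × (1−0.427300) = 0.660538
P(Control pod lost) [OR] = 1 − (1−0.03) × (1−0.41) = 0.427700
P(Annular stack 2 fails) [AND] = 0.427700 × 0.28 = 0.119756
P(Offshore blowout preventer fails to close) [AND] = 0.103680 × 0.660538 × 0.119756 = 0.008201
Rounded to 4 decimal places: P(Offshore blowout preventer fails to close) ≈ 0.0082.

0.0082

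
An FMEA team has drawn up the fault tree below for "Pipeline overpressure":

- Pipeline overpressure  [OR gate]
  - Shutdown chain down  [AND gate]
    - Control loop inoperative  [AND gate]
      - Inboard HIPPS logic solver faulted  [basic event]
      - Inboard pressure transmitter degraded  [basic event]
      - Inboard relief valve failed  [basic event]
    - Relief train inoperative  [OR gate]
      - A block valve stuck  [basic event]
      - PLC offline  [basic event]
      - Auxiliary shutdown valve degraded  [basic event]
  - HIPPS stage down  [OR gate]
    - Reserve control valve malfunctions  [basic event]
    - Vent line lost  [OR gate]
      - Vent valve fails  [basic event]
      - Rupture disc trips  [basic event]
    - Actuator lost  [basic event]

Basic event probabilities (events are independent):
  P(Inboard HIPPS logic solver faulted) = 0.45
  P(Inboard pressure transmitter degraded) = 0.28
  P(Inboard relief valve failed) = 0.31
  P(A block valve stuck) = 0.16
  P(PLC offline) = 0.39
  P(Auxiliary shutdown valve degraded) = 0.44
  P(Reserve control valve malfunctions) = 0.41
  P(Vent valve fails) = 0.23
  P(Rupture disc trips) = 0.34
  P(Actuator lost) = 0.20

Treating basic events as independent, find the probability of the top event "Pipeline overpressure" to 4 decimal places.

P(Control loop inoperative) [AND] = 0.45 × 0.28 × 0.31 = 0.039060
P(Relief train inoperative) [OR] = 1 − (1−0.16) × (1−0.39) × (1−0.44) = 0.713056
P(Shutdown chain down) [AND] = 0.039060 × 0.713056 = 0.027852
P(Vent line lost) [OR] = 1 − (1−0.23) × (1−0.34) = 0.491800
P(HIPPS stage down) [OR] = 1 − (1−0.41) × (1−0.491800) × (1−0.20) = 0.760130
P(Pipeline overpressure) [OR] = 1 − (1−0.027852) × (1−0.760130) = 0.766811
Rounded to 4 decimal places: P(Pipeline overpressure) ≈ 0.7668.

0.7668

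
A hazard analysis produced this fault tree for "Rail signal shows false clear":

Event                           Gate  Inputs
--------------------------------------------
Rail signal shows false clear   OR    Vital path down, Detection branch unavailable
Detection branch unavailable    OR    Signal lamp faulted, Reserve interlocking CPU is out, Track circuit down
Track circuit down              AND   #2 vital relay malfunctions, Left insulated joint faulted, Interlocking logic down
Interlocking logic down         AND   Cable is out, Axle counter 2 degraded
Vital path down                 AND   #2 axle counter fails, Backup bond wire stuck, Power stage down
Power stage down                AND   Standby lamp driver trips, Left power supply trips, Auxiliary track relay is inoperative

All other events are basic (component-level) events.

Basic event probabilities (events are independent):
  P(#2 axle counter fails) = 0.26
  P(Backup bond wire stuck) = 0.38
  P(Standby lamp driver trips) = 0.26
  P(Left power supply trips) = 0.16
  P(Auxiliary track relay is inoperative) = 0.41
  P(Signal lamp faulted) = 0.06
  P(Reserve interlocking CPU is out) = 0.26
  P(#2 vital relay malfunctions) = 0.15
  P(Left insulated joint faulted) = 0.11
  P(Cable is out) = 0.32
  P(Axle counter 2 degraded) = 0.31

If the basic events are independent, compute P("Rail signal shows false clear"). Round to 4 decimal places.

P(Power stage down) [AND] = 0.26 × 0.16 × 0.41 = 0.017056
P(Vital path down) [AND] = 0.26 × 0.38 × 0.017056 = 0.001685
P(Interlocking logic down) [AND] = 0.32 × 0.31 = 0.099200
P(Track circuit down) [AND] = 0.15 × 0.11 × 0.099200 = 0.001637
P(Detection branch unavailable) [OR] = 1 − (1−0.06) × (1−0.26) × (1−0.001637) = 0.305539
P(Rail signal shows false clear) [OR] = 1 − (1−0.001685) × (1−0.305539) = 0.306709
Rounded to 4 decimal places: P(Rail signal shows false clear) ≈ 0.3067.

0.3067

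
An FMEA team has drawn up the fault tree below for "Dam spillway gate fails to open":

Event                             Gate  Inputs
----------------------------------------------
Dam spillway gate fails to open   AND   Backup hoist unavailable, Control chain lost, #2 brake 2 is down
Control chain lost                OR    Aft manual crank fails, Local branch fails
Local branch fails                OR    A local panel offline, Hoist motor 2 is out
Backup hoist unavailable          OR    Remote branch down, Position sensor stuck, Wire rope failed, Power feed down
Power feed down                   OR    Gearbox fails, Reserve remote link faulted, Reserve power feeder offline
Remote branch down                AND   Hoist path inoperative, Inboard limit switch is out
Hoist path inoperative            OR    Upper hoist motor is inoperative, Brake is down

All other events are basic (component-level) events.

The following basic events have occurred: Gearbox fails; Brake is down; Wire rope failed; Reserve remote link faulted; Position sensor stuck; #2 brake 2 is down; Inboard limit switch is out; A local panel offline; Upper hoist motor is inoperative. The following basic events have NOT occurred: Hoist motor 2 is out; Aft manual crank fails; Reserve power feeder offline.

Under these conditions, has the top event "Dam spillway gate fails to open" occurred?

Hoist path inoperative [OR]: Upper hoist motor is inoperative=occurs, Brake is down=occurs → at least one input occurs → occurs.
Remote branch down [AND]: Hoist path inoperative=occurs, Inboard limit switch is out=occurs → all inputs occur → occurs.
Power feed down [OR]: Gearbox fails=occurs, Reserve remote link faulted=occurs, Reserve power feeder offline=not → at least one input occurs → occurs.
Backup hoist unavailable [OR]: Remote branch down=occurs, Position sensor stuck=occurs, Wire rope failed=occurs, Power feed down=occurs → at least one input occurs → occurs.
Local branch fails [OR]: A local panel offline=occurs, Hoist motor 2 is out=not → at least one input occurs → occurs.
Control chain lost [OR]: Aft manual crank fails=not, Local branch fails=occurs → at least one input occurs → occurs.
Dam spillway gate fails to open [AND]: Backup hoist unavailable=occurs, Control chain lost=occurs, #2 brake 2 is down=occurs → all inputs occur → occurs.

Yes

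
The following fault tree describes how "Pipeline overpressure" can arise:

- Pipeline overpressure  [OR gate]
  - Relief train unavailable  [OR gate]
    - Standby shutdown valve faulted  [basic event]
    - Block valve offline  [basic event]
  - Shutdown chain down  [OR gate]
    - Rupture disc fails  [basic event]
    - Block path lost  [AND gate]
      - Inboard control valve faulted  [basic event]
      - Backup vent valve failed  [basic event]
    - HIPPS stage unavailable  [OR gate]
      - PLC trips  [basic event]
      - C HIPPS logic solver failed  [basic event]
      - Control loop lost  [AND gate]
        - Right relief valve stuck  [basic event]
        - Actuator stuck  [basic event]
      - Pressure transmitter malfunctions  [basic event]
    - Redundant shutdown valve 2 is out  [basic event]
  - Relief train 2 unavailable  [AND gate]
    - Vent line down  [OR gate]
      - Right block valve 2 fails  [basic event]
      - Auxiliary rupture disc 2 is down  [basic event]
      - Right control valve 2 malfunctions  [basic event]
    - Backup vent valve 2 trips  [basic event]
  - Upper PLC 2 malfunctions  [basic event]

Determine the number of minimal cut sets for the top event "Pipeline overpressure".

Relief train unavailable [OR]: union of children's cut sets → 2 cut set(s).
Block path lost [AND]: one cut set from each child combined → 1 × 1 = 1 cut set(s).
Control loop lost [AND]: one cut set from each child combined → 1 × 1 = 1 cut set(s).
HIPPS stage unavailable [OR]: union of children's cut sets → 4 cut set(s).
Shutdown chain down [OR]: union of children's cut sets → 7 cut set(s).
Vent line down [OR]: union of children's cut sets → 3 cut set(s).
Relief train 2 unavailable [AND]: one cut set from each child combined → 3 × 1 = 3 cut set(s).
Pipeline overpressure [OR]: union of children's cut sets → 13 cut set(s).

13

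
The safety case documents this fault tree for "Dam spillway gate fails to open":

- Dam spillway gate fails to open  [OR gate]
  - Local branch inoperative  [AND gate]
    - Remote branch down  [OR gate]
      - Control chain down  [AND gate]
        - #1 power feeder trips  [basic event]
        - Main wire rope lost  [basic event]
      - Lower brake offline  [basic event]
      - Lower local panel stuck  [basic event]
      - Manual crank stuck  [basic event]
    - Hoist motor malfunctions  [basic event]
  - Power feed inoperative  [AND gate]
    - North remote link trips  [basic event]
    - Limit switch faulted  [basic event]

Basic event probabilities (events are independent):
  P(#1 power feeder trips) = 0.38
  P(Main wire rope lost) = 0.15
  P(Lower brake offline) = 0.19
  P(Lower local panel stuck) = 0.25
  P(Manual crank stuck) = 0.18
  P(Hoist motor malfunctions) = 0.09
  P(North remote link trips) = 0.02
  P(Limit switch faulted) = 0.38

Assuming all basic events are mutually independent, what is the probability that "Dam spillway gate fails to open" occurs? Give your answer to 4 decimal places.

P(Control chain down) [AND] = 0.38 × 0.15 = 0.057000
P(Remote branch down) [OR] = 1 − (1−0.057000) × (1−0.19) × (1−0.25) × (1−0.18) = 0.530245
P(Local branch inoperative) [AND] = 0.530245 × 0.09 = 0.047722
P(Power feed inoperative) [AND] = 0.02 × 0.38 = 0.007600
P(Dam spillway gate fails to open) [OR] = 1 − (1−0.047722) × (1−0.007600) = 0.054959
Rounded to 4 decimal places: P(Dam spillway gate fails to open) ≈ 0.0550.

0.0550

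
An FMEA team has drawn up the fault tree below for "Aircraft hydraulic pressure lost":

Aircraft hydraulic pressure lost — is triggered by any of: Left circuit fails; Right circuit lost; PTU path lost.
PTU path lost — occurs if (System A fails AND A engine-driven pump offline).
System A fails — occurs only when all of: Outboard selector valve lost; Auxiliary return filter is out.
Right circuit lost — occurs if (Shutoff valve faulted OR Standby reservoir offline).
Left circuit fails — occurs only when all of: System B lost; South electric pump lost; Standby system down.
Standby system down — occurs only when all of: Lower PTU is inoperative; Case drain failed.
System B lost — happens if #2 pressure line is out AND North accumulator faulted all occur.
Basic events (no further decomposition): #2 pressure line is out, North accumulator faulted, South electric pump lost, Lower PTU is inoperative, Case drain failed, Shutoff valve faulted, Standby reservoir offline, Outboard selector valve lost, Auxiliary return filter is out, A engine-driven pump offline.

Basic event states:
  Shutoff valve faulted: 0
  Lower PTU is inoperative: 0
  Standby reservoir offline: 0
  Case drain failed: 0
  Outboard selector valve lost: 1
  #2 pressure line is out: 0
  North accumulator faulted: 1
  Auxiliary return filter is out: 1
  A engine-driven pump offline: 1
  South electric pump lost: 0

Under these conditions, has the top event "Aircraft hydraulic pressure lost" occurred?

System B lost [AND]: #2 pressure line is out=not, North accumulator faulted=occurs → not all inputs occur → does not occur.
Standby system down [AND]: Lower PTU is inoperative=not, Case drain failed=not → not all inputs occur → does not occur.
Left circuit fails [AND]: System B lost=not, South electric pump lost=not, Standby system down=not → not all inputs occur → does not occur.
Right circuit lost [OR]: Shutoff valve faulted=not, Standby reservoir offline=not → no input occurs → does not occur.
System A fails [AND]: Outboard selector valve lost=occurs, Auxiliary return filter is out=occurs → all inputs occur → occurs.
PTU path lost [AND]: System A fails=occurs, A engine-driven pump offline=occurs → all inputs occur → occurs.
Aircraft hydraulic pressure lost [OR]: Left circuit fails=not, Right circuit lost=not, PTU path lost=occurs → at least one input occurs → occurs.

Yes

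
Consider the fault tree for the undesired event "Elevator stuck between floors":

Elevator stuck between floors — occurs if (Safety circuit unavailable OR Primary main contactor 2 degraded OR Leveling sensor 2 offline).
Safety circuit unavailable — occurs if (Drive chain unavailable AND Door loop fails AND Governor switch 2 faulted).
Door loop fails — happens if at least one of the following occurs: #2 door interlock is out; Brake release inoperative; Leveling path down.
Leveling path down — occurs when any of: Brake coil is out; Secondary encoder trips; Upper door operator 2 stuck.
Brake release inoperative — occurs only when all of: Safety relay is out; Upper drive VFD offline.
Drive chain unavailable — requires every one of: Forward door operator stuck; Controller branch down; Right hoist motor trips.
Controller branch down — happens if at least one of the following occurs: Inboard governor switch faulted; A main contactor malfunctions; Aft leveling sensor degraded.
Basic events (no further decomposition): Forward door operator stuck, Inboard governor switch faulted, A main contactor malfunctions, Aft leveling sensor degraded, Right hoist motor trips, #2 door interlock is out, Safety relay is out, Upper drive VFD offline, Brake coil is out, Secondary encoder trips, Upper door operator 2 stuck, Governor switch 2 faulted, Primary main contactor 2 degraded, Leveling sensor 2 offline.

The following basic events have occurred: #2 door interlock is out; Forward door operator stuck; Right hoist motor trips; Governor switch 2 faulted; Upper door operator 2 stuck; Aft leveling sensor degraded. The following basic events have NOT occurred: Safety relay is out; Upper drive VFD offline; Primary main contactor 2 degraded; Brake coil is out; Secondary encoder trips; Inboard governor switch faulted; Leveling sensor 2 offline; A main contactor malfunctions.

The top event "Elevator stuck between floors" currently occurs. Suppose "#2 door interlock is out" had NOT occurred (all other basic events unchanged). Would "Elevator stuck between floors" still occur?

Yes

Counterfactual: set "#2 door interlock is out" to not occurred.
Controller branch down [OR]: Inboard governor switch faulted=not, A main contactor malfunctions=not, Aft leveling sensor degraded=occurs → at least one input occurs → occurs.
Drive chain unavailable [AND]: Forward door operator stuck=occurs, Controller branch down=occurs, Right hoist motor trips=occurs → all inputs occur → occurs.
Brake release inoperative [AND]: Safety relay is out=not, Upper drive VFD offline=not → not all inputs occur → does not occur.
Leveling path down [OR]: Brake coil is out=not, Secondary encoder trips=not, Upper door operator 2 stuck=occurs → at least one input occurs → occurs.
Door loop fails [OR]: #2 door interlock is out=not, Brake release inoperative=not, Leveling path down=occurs → at least one input occurs → occurs.
Safety circuit unavailable [AND]: Drive chain unavailable=occurs, Door loop fails=occurs, Governor switch 2 faulted=occurs → all inputs occur → occurs.
Elevator stuck between floors [OR]: Safety circuit unavailable=occurs, Primary main contactor 2 degraded=not, Leveling sensor 2 offline=not → at least one input occurs → occurs.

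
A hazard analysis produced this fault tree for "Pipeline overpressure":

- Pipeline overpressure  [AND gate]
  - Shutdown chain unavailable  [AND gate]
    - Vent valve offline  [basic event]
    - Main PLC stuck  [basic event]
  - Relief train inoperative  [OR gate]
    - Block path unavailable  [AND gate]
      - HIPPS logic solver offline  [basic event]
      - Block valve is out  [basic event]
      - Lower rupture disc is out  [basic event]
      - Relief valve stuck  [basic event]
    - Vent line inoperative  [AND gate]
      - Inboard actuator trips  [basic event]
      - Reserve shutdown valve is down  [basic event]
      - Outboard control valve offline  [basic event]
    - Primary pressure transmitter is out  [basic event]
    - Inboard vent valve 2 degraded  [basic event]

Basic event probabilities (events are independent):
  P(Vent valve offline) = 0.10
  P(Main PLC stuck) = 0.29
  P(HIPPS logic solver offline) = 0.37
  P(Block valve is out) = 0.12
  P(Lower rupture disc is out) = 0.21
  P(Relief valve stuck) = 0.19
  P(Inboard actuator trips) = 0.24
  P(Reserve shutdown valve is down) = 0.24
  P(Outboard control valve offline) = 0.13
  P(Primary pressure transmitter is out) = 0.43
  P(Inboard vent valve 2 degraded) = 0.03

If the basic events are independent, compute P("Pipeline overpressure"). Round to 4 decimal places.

P(Shutdown chain unavailable) [AND] = 0.10 × 0.29 = 0.029000
P(Block path unavailable) [AND] = 0.37 × 0.12 × 0.21 × 0.19 = 0.001772
P(Vent line inoperative) [AND] = 0.24 × 0.24 × 0.13 = 0.007488
P(Relief train inoperative) [OR] = 1 − (1−0.001772) × (1−0.007488) × (1−0.43) × (1−0.03) = 0.452213
P(Pipeline overpressure) [AND] = 0.029000 × 0.452213 = 0.013114
Rounded to 4 decimal places: P(Pipeline overpressure) ≈ 0.0131.

0.0131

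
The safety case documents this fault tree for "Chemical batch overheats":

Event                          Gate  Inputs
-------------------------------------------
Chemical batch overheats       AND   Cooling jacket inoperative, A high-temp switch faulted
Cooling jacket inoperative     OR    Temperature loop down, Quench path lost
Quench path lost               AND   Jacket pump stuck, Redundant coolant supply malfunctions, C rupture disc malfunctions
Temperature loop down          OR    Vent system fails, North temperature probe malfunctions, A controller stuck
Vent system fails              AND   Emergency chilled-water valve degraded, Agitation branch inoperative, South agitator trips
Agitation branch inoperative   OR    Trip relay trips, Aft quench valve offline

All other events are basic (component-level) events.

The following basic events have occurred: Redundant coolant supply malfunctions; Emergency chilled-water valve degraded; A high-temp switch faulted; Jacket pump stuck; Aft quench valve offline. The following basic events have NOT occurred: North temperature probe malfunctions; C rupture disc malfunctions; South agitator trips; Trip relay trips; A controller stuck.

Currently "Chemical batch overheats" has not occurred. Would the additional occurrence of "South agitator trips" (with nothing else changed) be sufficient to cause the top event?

Counterfactual: set "South agitator trips" to occurred.
Agitation branch inoperative [OR]: Trip relay trips=not, Aft quench valve offline=occurs → at least one input occurs → occurs.
Vent system fails [AND]: Emergency chilled-water valve degraded=occurs, Agitation branch inoperative=occurs, South agitator trips=occurs → all inputs occur → occurs.
Temperature loop down [OR]: Vent system fails=occurs, North temperature probe malfunctions=not, A controller stuck=not → at least one input occurs → occurs.
Quench path lost [AND]: Jacket pump stuck=occurs, Redundant coolant supply malfunctions=occurs, C rupture disc malfunctions=not → not all inputs occur → does not occur.
Cooling jacket inoperative [OR]: Temperature loop down=occurs, Quench path lost=not → at least one input occurs → occurs.
Chemical batch overheats [AND]: Cooling jacket inoperative=occurs, A high-temp switch faulted=occurs → all inputs occur → occurs.

Yes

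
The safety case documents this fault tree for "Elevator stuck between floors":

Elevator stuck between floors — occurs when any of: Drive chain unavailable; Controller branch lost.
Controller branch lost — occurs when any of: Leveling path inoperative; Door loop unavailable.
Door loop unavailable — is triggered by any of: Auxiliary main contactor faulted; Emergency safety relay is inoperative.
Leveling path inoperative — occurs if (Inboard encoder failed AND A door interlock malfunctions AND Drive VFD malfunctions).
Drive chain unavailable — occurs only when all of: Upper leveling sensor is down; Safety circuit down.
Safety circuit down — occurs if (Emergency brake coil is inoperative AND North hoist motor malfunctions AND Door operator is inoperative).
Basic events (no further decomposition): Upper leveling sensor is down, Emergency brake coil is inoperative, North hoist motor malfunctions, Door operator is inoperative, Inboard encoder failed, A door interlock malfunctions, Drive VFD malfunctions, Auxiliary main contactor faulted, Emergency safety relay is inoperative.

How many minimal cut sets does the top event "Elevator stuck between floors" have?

4

Safety circuit down [AND]: one cut set from each child combined → 1 × 1 × 1 = 1 cut set(s).
Drive chain unavailable [AND]: one cut set from each child combined → 1 × 1 = 1 cut set(s).
Leveling path inoperative [AND]: one cut set from each child combined → 1 × 1 × 1 = 1 cut set(s).
Door loop unavailable [OR]: union of children's cut sets → 2 cut set(s).
Controller branch lost [OR]: union of children's cut sets → 3 cut set(s).
Elevator stuck between floors [OR]: union of children's cut sets → 4 cut set(s).
Minimal cut sets: {Door operator is inoperative, Emergency brake coil is inoperative, North hoist motor malfunctions, Upper leveling sensor is down}; {A door interlock malfunctions, Drive VFD malfunctions, Inboard encoder failed}; {Auxiliary main contactor faulted}; {Emergency safety relay is inoperative}.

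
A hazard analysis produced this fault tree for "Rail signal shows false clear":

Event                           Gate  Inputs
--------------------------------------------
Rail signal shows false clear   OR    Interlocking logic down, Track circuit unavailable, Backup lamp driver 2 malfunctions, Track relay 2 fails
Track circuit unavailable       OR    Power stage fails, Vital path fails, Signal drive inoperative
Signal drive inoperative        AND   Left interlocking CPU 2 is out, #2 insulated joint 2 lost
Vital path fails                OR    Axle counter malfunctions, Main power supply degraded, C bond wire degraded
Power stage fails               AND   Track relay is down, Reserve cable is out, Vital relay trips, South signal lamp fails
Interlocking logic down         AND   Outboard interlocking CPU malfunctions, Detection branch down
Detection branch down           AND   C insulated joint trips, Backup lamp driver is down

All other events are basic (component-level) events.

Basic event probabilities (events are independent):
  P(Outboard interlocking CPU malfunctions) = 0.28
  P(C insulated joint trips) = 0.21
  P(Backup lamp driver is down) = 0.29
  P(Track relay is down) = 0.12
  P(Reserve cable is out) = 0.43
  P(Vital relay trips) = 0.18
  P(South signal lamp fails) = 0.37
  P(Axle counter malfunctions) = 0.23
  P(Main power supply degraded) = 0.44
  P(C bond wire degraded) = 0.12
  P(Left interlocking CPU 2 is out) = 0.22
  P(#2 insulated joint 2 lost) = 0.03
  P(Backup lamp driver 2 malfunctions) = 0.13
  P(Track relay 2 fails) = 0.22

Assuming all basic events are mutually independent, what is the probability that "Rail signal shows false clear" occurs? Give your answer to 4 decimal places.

P(Detection branch down) [AND] = 0.21 × 0.29 = 0.060900
P(Interlocking logic down) [AND] = 0.28 × 0.060900 = 0.017052
P(Power stage fails) [AND] = 0.12 × 0.43 × 0.18 × 0.37 = 0.003437
P(Vital path fails) [OR] = 1 − (1−0.23) × (1−0.44) × (1−0.12) = 0.620544
P(Signal drive inoperative) [AND] = 0.22 × 0.03 = 0.006600
P(Track circuit unavailable) [OR] = 1 − (1−0.003437) × (1−0.620544) × (1−0.006600) = 0.624344
P(Rail signal shows false clear) [OR] = 1 − (1−0.017052) × (1−0.624344) × (1−0.13) × (1−0.22) = 0.749427
Rounded to 4 decimal places: P(Rail signal shows false clear) ≈ 0.7494.

0.7494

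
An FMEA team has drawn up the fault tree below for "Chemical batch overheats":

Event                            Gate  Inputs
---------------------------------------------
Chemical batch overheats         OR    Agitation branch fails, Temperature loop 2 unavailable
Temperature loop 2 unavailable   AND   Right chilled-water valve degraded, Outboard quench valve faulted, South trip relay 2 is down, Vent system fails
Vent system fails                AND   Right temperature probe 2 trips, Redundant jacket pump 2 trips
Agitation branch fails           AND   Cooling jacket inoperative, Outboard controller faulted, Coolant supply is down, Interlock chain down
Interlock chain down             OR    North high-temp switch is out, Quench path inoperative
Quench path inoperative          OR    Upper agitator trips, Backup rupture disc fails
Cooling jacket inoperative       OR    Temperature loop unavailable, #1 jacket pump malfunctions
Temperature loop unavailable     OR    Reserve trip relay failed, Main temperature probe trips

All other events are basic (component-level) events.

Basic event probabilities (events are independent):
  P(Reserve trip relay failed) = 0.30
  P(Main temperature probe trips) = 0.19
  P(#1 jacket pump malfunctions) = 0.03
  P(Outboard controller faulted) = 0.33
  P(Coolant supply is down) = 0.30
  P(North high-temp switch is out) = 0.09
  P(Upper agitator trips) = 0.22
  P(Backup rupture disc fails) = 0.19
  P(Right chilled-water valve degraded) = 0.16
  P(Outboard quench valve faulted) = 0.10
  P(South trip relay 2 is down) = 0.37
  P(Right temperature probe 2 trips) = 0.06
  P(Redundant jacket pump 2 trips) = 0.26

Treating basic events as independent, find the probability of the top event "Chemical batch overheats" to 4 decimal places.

P(Temperature loop unavailable) [OR] = 1 − (1−0.30) × (1−0.19) = 0.433000
P(Cooling jacket inoperative) [OR] = 1 − (1−0.433000) × (1−0.03) = 0.450010
P(Quench path inoperative) [OR] = 1 − (1−0.22) × (1−0.19) = 0.368200
P(Interlock chain down) [OR] = 1 − (1−0.09) × (1−0.368200) = 0.425062
P(Agitation branch fails) [AND] = 0.450010 × 0.33 × 0.30 × 0.425062 = 0.018937
P(Vent system fails) [AND] = 0.06 × 0.26 = 0.015600
P(Temperature loop 2 unavailable) [AND] = 0.16 × 0.10 × 0.37 × 0.015600 = 0.000092
P(Chemical batch overheats) [OR] = 1 − (1−0.018937) × (1−0.000092) = 0.019027
Rounded to 4 decimal places: P(Chemical batch overheats) ≈ 0.0190.

0.0190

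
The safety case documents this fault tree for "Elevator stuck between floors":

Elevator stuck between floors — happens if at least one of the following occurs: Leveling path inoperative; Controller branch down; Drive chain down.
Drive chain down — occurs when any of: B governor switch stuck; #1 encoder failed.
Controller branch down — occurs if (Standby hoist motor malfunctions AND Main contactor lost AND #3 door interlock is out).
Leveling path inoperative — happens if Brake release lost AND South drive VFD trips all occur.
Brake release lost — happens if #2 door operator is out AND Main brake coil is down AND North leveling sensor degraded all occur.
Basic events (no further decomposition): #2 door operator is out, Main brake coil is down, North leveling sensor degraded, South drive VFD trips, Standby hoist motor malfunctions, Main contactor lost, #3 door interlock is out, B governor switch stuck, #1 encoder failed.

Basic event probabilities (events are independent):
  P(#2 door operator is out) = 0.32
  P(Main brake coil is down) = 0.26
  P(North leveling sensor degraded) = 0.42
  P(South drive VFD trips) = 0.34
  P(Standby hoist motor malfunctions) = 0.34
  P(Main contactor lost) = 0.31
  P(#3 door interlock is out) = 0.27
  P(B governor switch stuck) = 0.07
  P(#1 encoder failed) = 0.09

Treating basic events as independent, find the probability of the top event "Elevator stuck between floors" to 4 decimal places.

P(Brake release lost) [AND] = 0.32 × 0.26 × 0.42 = 0.034944
P(Leveling path inoperative) [AND] = 0.034944 × 0.34 = 0.011881
P(Controller branch down) [AND] = 0.34 × 0.31 × 0.27 = 0.028458
P(Drive chain down) [OR] = 1 − (1−0.07) × (1−0.09) = 0.153700
P(Elevator stuck between floors) [OR] = 1 − (1−0.011881) × (1−0.028458) × (1−0.153700) = 0.187553
Rounded to 4 decimal places: P(Elevator stuck between floors) ≈ 0.1876.

0.1876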